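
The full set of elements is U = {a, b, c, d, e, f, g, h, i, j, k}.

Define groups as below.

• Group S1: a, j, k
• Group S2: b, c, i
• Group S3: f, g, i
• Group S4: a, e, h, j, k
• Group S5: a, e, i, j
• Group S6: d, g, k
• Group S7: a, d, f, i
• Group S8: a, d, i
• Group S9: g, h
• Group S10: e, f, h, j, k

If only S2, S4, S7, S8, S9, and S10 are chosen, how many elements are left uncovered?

Union of S2, S4, S7, S8, S9, S10 = {a, b, c, d, e, f, g, h, i, j, k} — that's every element, so 0 are uncovered.

0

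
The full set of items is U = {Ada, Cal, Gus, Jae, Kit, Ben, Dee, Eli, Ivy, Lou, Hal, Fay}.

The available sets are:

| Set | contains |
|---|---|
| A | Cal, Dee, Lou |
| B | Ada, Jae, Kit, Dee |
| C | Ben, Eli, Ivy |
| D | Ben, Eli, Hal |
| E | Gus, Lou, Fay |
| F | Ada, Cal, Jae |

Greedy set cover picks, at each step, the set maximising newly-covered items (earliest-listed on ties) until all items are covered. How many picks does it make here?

Greedy: pick B (covers 4 new) → pick C (covers 3 new) → pick E (covers 3 new) → pick A (covers 1 new) → pick D (covers 1 new). Total picks: 5.

5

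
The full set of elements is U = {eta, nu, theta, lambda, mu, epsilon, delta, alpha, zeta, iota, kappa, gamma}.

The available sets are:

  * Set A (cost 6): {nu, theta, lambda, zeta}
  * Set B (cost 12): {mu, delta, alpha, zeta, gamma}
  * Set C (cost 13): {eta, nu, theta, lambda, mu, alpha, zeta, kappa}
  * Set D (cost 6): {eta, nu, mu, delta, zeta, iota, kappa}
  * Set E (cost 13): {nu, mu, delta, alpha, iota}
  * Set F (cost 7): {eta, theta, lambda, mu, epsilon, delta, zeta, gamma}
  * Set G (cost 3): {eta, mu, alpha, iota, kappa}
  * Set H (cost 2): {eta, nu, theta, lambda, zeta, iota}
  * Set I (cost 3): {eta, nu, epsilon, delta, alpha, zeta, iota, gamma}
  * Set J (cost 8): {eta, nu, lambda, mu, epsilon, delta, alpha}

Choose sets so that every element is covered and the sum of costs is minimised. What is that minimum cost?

G, H, I together cover every element (G ∪ H ∪ I = {eta, nu, theta, lambda, mu, epsilon, delta, alpha, zeta, iota, kappa, gamma}); total cost 3 + 2 + 3 = 8.
No covering selection has total cost below 8.

8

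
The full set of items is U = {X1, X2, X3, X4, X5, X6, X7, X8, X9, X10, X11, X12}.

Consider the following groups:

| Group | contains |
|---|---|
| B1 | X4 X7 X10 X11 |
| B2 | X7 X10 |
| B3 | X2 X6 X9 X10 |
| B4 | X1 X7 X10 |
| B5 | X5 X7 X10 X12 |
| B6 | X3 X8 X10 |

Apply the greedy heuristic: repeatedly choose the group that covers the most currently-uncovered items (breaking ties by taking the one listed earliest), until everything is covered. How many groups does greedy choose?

Greedy: pick B1 (covers 4 new) → pick B3 (covers 3 new) → pick B5 (covers 2 new) → pick B6 (covers 2 new) → pick B4 (covers 1 new). Total picks: 5.

5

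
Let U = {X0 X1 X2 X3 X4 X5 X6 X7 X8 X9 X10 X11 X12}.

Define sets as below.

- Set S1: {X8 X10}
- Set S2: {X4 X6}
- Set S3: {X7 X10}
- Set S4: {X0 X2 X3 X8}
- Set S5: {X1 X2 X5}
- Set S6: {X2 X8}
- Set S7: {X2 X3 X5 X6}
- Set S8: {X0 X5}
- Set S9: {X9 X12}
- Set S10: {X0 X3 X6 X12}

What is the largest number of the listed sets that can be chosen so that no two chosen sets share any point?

5

S2, S3, S6, S8, S9 are pairwise disjoint (S2={X4,X6}; S3={X7,X10}; S6={X2,X8}; S8={X0,X5}; S9={X9,X12}).
Every remaining set overlaps one of these, and no 6 of the listed sets are pairwise disjoint, so 5 is the maximum.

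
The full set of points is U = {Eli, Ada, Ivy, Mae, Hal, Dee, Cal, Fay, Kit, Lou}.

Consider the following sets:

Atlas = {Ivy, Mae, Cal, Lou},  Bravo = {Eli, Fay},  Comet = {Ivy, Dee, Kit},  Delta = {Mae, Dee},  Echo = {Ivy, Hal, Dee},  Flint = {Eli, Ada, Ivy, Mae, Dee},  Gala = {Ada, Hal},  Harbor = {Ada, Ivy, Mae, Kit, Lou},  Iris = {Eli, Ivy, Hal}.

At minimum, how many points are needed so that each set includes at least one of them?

H = {Ivy, Mae, Hal, Fay} meets every set (each contains at least one member of H), and |H| = 4.
No choice of 3 points meets every set, so 4 is the minimum.

4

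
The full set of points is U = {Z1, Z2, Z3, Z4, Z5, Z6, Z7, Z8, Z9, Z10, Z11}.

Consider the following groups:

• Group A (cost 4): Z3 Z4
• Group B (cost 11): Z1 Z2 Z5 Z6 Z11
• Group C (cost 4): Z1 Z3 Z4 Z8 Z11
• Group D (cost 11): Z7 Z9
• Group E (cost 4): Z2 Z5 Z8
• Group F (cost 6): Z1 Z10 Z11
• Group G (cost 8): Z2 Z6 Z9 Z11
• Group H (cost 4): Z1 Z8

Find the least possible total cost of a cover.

32

B, C, D, F together cover every point (B ∪ C ∪ D ∪ F = {Z1, Z2, Z3, Z4, Z5, Z6, Z7, Z8, Z9, Z10, Z11}); total cost 11 + 4 + 11 + 6 = 32.
The greedy pick C, E, G, F, D costs 33; no covering selection beats 32.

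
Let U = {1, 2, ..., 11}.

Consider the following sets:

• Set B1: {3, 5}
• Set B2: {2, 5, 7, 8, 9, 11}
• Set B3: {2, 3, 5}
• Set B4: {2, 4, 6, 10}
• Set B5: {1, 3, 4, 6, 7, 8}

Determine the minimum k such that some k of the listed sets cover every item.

3

B2 and B4 and B5 together: B2 ∪ B4 ∪ B5 = {1, 2, 3, 4, 5, 6, 7, 8, 9, 10, 11} — every item is covered.
Only B5 contains 1, so B5 is forced; the remaining 5 items need at least 2 more sets (each remaining set adds at most 4) — so at least 3 sets are needed, and 3 is optimal.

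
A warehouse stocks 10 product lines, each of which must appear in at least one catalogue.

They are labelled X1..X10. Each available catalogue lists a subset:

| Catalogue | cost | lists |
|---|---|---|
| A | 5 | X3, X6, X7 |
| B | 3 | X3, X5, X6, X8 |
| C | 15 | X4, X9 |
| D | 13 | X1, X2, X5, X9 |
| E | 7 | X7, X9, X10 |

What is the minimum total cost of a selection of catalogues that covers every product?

38

B, C, D, E together cover every product (B ∪ C ∪ D ∪ E = {X1, X2, X3, X4, X5, X6, X7, X8, X9, X10}); total cost 3 + 15 + 13 + 7 = 38.
No covering selection has total cost below 38.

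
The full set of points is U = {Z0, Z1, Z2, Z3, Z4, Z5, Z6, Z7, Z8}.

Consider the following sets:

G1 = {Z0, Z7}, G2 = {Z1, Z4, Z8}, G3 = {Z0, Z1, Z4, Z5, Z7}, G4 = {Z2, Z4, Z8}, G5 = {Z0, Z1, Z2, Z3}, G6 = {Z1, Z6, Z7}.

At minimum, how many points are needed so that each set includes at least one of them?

3

Take H = {Z0, Z6, Z8}. Each listed set contains at least one of these, so H is a hitting set of size 3.
No choice of 2 points meets every set, so 3 is the minimum.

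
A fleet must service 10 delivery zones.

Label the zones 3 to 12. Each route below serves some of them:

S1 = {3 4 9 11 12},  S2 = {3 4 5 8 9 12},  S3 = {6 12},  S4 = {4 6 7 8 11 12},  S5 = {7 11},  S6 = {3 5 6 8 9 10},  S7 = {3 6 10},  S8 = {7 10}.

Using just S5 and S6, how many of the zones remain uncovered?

2

Union of S5, S6 = {3, 5, 6, 7, 8, 9, 10, 11}.
Not covered: 4, 12 — 2 zones.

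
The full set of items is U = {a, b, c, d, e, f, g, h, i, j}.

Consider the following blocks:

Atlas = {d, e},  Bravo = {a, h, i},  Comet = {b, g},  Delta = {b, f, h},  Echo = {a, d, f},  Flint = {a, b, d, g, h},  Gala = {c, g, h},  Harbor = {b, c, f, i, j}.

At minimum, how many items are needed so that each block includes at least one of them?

3

Take T = {b, d, h}. Each listed block contains at least one of these, so T is a hitting set of size 3.
The blocks Atlas, Bravo, Comet are pairwise disjoint, so any hitting set needs a separate item for each — at least 3. Hence 3 is optimal.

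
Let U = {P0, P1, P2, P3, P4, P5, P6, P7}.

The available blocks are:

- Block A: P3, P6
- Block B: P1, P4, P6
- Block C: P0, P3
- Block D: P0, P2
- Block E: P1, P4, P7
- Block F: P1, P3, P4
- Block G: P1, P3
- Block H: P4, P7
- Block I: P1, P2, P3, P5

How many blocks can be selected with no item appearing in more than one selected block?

A, D, E are pairwise disjoint (A={P3,P6}; D={P0,P2}; E={P1,P4,P7}).
Every remaining block overlaps one of these, and no 4 of the listed blocks are pairwise disjoint, so 3 is the maximum.

3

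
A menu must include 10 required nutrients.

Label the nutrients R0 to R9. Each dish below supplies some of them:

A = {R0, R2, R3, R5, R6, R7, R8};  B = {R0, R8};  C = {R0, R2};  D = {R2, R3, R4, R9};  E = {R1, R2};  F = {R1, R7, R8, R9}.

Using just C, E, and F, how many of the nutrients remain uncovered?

4

Union of C, E, F = {R0, R1, R2, R7, R8, R9}.
Not covered: R3, R4, R5, R6 — 4 nutrients.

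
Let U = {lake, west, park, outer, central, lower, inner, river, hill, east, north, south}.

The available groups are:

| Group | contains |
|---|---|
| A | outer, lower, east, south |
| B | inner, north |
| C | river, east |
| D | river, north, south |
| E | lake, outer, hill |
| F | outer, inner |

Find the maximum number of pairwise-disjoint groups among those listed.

3

B, C, E are pairwise disjoint (B={inner,north}; C={river,east}; E={lake,outer,hill}).
Every remaining group overlaps one of these, and no 4 of the listed groups are pairwise disjoint, so 3 is the maximum.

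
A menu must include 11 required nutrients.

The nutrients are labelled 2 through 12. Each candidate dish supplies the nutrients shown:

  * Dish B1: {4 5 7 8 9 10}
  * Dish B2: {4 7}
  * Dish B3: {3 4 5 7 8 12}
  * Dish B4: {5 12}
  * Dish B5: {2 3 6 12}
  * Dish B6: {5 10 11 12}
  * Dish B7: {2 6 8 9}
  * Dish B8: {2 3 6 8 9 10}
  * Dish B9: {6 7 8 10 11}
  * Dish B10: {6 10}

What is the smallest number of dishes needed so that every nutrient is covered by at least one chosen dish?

B3 and B8 and B9 together: B3 ∪ B8 ∪ B9 = {2, 3, 4, 5, 6, 7, 8, 9, 10, 11, 12} — every nutrient is covered.
No 2 of the 10 dishes cover everything (all 45 combinations miss at least one nutrient), so 3 is optimal.

3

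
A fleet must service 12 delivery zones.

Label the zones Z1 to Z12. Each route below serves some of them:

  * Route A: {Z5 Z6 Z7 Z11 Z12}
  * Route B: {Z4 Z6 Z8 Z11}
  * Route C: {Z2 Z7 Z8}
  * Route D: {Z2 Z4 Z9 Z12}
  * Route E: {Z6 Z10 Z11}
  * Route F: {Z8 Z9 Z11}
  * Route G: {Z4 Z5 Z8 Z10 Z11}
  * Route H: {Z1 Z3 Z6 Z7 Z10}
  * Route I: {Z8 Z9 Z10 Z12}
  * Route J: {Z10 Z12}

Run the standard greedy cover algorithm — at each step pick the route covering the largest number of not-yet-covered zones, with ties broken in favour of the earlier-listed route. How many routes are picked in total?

Greedy: pick A (covers 5 new) → pick D (covers 3 new) → pick H (covers 3 new) → pick B (covers 1 new). Total picks: 4.
(The true minimum cover uses only 3 routes, so greedy is not optimal here.)

4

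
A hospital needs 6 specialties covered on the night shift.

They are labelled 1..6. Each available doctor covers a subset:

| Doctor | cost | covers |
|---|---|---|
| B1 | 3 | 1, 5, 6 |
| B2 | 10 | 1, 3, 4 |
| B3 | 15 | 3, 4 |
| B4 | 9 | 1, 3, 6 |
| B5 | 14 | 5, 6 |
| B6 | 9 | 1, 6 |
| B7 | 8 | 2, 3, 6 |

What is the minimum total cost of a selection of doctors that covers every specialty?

21

B1, B2, B7 together cover every specialty (B1 ∪ B2 ∪ B7 = {1, 2, 3, 4, 5, 6}); total cost 3 + 10 + 8 = 21.
No covering selection has total cost below 21.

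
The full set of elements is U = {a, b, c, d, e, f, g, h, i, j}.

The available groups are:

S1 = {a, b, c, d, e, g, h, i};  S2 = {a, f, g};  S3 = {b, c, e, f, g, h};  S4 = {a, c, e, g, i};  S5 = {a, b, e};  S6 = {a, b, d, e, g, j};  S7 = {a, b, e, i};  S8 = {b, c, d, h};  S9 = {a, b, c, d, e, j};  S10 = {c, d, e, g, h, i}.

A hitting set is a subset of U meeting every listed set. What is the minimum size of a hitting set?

T = {b, g} meets every group (each contains at least one member of T), and |T| = 2.
The groups S2, S8 are pairwise disjoint, so any hitting set needs a separate element for each — at least 2. Hence 2 is optimal.

2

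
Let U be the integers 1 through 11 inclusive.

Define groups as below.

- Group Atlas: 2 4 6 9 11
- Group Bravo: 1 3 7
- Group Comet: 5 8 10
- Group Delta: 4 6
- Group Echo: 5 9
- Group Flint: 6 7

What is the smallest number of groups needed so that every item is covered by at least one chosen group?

Atlas and Bravo and Comet together: Atlas ∪ Bravo ∪ Comet = {1, 2, 3, 4, 5, 6, 7, 8, 9, 10, 11} — every item is covered.
Each group has at most 5 items, and 2·5 = 10 < 11 — so at least 3 groups are needed, and 3 is optimal.

3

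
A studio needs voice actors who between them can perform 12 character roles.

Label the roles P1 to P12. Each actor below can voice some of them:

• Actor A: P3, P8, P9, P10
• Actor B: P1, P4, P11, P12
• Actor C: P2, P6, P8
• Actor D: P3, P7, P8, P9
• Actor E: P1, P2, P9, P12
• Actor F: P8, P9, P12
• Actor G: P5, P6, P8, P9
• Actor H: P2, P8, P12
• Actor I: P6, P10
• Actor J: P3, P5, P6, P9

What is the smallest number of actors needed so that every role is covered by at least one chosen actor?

5

B and D and E and I and J together: B ∪ D ∪ E ∪ I ∪ J = {P1, P2, P3, P4, P5, P6, P7, P8, P9, P10, P11, P12} — every role is covered.
No 4 of the 10 actors cover everything (all 210 combinations miss at least one role), so 5 is optimal.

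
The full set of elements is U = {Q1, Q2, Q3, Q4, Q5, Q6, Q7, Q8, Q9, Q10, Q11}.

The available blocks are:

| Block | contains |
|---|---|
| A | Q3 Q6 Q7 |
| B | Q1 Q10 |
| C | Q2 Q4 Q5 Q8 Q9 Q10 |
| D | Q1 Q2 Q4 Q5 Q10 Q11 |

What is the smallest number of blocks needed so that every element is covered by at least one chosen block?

3

A, C, and D cover everything between them: the union {Q1, Q2, Q3, Q4, Q5, Q6, Q7, Q8, Q9, Q10, Q11} is all of U.
Only A contains Q3, so A is forced; the remaining 8 elements need at least 2 more blocks (each remaining block adds at most 6) — so at least 3 blocks are needed, and 3 is optimal.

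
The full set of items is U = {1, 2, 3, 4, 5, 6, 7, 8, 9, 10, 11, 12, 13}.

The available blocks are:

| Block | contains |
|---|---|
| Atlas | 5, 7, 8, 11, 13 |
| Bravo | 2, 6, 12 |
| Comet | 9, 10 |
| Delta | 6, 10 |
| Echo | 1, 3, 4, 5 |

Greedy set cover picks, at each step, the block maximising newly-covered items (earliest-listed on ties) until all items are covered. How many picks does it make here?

Greedy: pick Atlas (covers 5 new) → pick Bravo (covers 3 new) → pick Echo (covers 3 new) → pick Comet (covers 2 new). Total picks: 4.

4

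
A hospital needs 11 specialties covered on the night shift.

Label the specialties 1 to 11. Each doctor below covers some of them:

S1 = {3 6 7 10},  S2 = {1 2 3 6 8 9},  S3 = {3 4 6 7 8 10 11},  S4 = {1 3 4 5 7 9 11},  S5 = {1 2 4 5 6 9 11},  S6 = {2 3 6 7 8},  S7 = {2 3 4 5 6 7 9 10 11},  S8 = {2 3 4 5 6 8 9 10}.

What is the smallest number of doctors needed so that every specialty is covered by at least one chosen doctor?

2

Take {S4, S8}. Their union is {1, 2, 3, 4, 5, 6, 7, 8, 9, 10, 11}, which is all 11 specialties.
No single doctor has all 11 specialties (the largest, S7, has 9), so 2 is optimal.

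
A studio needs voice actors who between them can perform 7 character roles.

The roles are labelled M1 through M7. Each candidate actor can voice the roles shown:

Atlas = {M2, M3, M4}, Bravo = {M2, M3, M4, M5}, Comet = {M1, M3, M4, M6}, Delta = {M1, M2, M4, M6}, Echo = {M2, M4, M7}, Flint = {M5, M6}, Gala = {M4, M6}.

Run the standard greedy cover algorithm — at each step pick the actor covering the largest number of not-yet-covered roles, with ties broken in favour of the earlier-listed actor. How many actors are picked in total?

Greedy: pick Bravo (covers 4 new) → pick Comet (covers 2 new) → pick Echo (covers 1 new). Total picks: 3.

3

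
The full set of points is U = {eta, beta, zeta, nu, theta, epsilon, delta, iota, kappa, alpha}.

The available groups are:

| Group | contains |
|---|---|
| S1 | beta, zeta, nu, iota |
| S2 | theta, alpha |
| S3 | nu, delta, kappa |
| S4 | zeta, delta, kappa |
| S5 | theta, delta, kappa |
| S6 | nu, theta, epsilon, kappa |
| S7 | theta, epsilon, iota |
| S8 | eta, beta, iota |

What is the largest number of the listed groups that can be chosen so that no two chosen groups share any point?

S2, S4, S8 are pairwise disjoint (S2={theta,alpha}; S4={zeta,delta,kappa}; S8={eta,beta,iota}).
Every remaining group overlaps one of these, and no 4 of the listed groups are pairwise disjoint, so 3 is the maximum.

3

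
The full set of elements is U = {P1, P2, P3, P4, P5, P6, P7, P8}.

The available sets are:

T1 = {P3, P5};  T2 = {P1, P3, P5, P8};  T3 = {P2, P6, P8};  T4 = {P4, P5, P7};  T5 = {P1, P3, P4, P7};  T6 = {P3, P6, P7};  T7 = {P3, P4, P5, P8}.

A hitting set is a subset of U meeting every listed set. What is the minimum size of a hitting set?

3

Take H = {P5, P7, P8}. Each listed set contains at least one of these, so H is a hitting set of size 3.
No choice of 2 elements meets every set, so 3 is the minimum.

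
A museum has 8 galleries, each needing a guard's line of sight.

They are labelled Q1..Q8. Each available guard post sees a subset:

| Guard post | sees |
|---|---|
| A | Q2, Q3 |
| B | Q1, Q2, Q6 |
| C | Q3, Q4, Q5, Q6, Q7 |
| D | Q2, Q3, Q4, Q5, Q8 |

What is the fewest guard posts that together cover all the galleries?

3

Take {B, C, D}. Their union is {Q1, Q2, Q3, Q4, Q5, Q6, Q7, Q8}, which is all 8 galleries.
Only B contains Q1, so B is forced; the remaining 5 galleries need at least 2 more guard posts (each remaining guard post adds at most 4) — so at least 3 guard posts are needed, and 3 is optimal.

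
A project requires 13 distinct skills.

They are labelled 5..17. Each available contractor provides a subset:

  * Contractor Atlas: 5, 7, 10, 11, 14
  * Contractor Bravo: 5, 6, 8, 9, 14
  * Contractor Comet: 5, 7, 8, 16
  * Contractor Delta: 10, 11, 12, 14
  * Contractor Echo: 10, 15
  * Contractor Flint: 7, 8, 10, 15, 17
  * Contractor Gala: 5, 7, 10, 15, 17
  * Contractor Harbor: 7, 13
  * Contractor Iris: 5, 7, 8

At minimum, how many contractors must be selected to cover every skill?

Take {Bravo, Comet, Delta, Flint, Harbor}. Their union is {5, 6, 7, 8, 9, 10, 11, 12, 13, 14, 15, 16, 17}, which is all 13 skills.
No 4 of the 9 contractors cover everything (all 126 combinations miss at least one skill), so 5 is optimal.

5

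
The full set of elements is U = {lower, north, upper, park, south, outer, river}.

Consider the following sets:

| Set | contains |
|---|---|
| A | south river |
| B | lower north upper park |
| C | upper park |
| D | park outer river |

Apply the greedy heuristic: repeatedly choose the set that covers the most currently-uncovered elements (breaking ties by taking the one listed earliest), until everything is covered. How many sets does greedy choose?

Greedy: pick B (covers 4 new) → pick A (covers 2 new) → pick D (covers 1 new). Total picks: 3.

3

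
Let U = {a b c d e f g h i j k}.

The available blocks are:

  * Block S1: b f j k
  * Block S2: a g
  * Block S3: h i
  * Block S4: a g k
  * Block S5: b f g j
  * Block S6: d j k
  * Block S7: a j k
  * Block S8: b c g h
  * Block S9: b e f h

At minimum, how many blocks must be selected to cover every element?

5

Take {S3, S6, S7, S8, S9}. Their union is {a, b, c, d, e, f, g, h, i, j, k}, which is all 11 elements.
No 4 of the 9 blocks cover everything (all 126 combinations miss at least one element), so 5 is optimal.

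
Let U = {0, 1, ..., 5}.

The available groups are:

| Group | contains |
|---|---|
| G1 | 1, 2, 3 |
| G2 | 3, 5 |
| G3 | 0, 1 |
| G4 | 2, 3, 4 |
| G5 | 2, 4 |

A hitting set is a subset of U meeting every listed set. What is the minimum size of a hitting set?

3

H = {0, 2, 5} meets every group (each contains at least one member of H), and |H| = 3.
The groups G2, G3, G5 are pairwise disjoint, so any hitting set needs a separate element for each — at least 3. Hence 3 is optimal.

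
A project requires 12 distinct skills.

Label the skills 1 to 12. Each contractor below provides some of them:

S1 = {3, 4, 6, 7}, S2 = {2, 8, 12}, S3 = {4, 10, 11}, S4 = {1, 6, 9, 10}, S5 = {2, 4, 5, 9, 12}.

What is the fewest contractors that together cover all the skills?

5

S1 and S2 and S3 and S4 and S5 together: S1 ∪ S2 ∪ S3 ∪ S4 ∪ S5 = {1, 2, 3, 4, 5, 6, 7, 8, 9, 10, 11, 12} — every skill is covered.
No 4 of the 5 contractors cover everything (all 5 combinations miss at least one skill), so 5 is optimal.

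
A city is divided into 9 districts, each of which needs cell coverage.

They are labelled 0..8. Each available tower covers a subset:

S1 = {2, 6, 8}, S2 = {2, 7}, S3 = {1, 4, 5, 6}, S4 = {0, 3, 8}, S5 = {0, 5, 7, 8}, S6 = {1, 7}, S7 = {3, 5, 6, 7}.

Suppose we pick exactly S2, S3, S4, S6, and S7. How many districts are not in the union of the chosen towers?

Union of S2, S3, S4, S6, S7 = {0, 1, 2, 3, 4, 5, 6, 7, 8} — that's every district, so 0 are uncovered.

0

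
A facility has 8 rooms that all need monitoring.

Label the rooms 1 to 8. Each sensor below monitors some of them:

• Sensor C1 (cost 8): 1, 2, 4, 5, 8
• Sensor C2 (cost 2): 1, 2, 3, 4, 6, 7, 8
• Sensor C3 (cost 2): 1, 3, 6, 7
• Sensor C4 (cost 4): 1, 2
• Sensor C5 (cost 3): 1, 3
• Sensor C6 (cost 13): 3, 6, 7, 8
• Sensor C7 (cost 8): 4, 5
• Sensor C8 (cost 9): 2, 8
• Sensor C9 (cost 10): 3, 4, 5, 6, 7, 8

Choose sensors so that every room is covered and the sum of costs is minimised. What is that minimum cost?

C1, C2 together cover every room (C1 ∪ C2 = {1, 2, 3, 4, 5, 6, 7, 8}); total cost 8 + 2 = 10.
No covering selection has total cost below 10.

10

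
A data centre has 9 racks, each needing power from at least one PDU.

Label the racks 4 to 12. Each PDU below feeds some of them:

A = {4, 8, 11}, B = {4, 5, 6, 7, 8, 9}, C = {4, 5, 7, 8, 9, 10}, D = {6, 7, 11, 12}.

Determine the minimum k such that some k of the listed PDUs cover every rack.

2

Take {C, D}. Their union is {4, 5, 6, 7, 8, 9, 10, 11, 12}, which is all 9 racks.
No single PDU has all 9 racks (the largest, B, has 6), so 2 is optimal.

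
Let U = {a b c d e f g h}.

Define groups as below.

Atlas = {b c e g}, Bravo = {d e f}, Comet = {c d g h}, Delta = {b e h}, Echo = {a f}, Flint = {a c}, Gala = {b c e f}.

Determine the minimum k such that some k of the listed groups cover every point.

Take {Comet, Delta, Echo}. Their union is {a, b, c, d, e, f, g, h}, which is all 8 points.
No 2 of the 7 groups cover everything (all 21 combinations miss at least one point), so 3 is optimal.

3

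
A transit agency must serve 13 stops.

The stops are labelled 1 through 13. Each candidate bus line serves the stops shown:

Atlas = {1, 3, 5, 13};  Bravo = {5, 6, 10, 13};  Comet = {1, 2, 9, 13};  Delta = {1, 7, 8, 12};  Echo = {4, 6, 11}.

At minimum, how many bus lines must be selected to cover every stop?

Take {Atlas, Bravo, Comet, Delta, Echo}. Their union is {1, 2, 3, 4, 5, 6, 7, 8, 9, 10, 11, 12, 13}, which is all 13 stops.
No 4 of the 5 bus lines cover everything (all 5 combinations miss at least one stop), so 5 is optimal.

5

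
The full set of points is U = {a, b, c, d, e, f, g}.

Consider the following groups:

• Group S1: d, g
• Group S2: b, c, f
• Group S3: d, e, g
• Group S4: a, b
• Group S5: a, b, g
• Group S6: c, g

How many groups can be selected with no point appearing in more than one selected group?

2

S4, S6 are pairwise disjoint (S4={a,b}; S6={c,g}).
Every remaining group overlaps one of these, and no 3 of the listed groups are pairwise disjoint, so 2 is the maximum.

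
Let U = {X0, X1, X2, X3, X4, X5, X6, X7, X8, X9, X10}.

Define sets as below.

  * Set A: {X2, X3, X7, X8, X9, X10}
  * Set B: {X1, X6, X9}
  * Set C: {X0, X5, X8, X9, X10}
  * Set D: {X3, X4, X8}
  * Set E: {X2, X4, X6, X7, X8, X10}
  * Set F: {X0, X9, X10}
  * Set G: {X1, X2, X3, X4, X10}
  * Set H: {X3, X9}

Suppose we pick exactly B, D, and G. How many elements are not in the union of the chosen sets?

3

Union of B, D, G = {X1, X2, X3, X4, X6, X8, X9, X10}.
Not covered: X0, X5, X7 — 3 elements.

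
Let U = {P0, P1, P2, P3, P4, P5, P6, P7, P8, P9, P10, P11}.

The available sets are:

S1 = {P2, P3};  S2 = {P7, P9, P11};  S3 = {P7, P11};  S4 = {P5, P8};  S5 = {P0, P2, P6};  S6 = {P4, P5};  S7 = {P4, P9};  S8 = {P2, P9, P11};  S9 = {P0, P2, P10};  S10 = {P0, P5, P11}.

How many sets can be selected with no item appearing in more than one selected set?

S1, S3, S4, S7 are pairwise disjoint (S1={P2,P3}; S3={P7,P11}; S4={P5,P8}; S7={P4,P9}).
Every remaining set overlaps one of these, and no 5 of the listed sets are pairwise disjoint, so 4 is the maximum.

4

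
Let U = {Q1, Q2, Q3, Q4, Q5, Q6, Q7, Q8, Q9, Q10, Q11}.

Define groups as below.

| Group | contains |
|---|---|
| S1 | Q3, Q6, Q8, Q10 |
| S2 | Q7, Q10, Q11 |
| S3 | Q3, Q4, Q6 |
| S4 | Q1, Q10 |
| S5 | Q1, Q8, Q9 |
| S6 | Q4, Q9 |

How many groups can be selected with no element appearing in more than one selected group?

S2, S3, S5 are pairwise disjoint (S2={Q7,Q10,Q11}; S3={Q3,Q4,Q6}; S5={Q1,Q8,Q9}).
Every remaining group overlaps one of these, and no 4 of the listed groups are pairwise disjoint, so 3 is the maximum.

3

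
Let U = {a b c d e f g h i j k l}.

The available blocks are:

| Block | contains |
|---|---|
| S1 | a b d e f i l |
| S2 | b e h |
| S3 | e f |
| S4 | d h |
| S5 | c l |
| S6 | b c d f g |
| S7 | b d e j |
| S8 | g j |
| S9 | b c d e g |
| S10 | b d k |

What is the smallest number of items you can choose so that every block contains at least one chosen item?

4

The 4 items {d, e, g, l} hit every block.
The blocks S3, S5, S8, S10 are pairwise disjoint, so any hitting set needs a separate item for each — at least 4. Hence 4 is optimal.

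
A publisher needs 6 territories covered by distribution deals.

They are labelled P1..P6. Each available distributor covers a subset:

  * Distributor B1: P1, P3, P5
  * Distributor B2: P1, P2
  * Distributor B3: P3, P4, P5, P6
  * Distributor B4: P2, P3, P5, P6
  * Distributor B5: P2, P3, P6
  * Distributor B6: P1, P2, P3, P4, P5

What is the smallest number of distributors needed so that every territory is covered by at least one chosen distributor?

Take {B2, B3}. Their union is {P1, P2, P3, P4, P5, P6}, which is all 6 territories.
No single distributor has all 6 territories (the largest, B6, has 5), so 2 is optimal.

2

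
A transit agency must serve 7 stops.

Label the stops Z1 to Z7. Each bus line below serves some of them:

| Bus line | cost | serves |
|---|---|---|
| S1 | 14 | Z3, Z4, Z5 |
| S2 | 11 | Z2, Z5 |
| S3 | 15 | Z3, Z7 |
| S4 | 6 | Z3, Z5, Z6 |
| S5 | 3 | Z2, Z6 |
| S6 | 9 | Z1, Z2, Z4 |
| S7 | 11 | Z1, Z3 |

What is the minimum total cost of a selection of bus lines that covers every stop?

30

S3, S4, S6 together cover every stop (S3 ∪ S4 ∪ S6 = {Z1, Z2, Z3, Z4, Z5, Z6, Z7}); total cost 15 + 6 + 9 = 30.
The greedy pick S5, S4, S6, S3 costs 33; no covering selection beats 30.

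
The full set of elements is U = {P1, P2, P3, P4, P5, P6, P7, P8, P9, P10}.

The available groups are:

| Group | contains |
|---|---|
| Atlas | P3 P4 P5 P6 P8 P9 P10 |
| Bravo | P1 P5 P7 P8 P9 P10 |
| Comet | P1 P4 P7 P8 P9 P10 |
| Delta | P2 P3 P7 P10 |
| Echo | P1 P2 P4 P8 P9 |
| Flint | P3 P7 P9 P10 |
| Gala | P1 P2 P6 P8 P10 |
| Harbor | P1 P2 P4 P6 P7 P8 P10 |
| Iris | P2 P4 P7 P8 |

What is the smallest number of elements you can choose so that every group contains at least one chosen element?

2

H = {P4, P10} meets every group (each contains at least one member of H), and |H| = 2.
No single element lies in every group, so at least 2 are needed and 2 is optimal.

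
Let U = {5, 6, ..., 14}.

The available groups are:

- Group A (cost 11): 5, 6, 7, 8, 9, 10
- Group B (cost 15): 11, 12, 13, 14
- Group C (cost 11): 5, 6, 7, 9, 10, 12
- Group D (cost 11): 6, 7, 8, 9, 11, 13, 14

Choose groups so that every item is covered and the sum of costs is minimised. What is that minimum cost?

22

C, D together cover every item (C ∪ D = {5, 6, 7, 8, 9, 10, 11, 12, 13, 14}); total cost 11 + 11 = 22.
No covering selection has total cost below 22.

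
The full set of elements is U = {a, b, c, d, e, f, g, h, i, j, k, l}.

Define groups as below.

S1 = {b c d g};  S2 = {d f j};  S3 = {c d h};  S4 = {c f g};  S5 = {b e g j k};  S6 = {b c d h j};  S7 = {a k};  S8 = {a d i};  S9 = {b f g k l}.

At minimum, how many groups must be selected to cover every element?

S3 and S5 and S8 and S9 together: S3 ∪ S5 ∪ S8 ∪ S9 = {a, b, c, d, e, f, g, h, i, j, k, l} — every element is covered.
Only S5 contains e, so S5 is forced; the remaining 7 elements need at least 3 more groups (each remaining group adds at most 3) — so at least 4 groups are needed, and 4 is optimal.

4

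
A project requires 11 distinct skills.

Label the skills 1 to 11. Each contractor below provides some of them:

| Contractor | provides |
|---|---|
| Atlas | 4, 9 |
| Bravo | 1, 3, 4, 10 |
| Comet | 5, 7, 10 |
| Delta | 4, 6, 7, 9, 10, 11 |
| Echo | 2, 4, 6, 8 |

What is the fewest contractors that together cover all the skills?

Bravo and Comet and Delta and Echo together: Bravo ∪ Comet ∪ Delta ∪ Echo = {1, 2, 3, 4, 5, 6, 7, 8, 9, 10, 11} — every skill is covered.
Only Delta contains 11, so Delta is forced; the remaining 5 skills need at least 3 more contractors (each remaining contractor adds at most 2) — so at least 4 contractors are needed, and 4 is optimal.

4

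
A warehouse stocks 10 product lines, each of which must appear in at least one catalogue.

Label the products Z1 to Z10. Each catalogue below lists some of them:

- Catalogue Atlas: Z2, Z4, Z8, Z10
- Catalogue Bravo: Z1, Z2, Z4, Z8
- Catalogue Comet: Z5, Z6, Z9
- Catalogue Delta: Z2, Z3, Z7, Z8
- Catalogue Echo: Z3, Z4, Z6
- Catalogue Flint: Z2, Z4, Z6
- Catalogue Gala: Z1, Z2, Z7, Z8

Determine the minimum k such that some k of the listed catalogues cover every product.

Take {Atlas, Comet, Delta, Gala}. Their union is {Z1, Z2, Z3, Z4, Z5, Z6, Z7, Z8, Z9, Z10}, which is all 10 products.
No 3 of the 7 catalogues cover everything (all 35 combinations miss at least one product), so 4 is optimal.

4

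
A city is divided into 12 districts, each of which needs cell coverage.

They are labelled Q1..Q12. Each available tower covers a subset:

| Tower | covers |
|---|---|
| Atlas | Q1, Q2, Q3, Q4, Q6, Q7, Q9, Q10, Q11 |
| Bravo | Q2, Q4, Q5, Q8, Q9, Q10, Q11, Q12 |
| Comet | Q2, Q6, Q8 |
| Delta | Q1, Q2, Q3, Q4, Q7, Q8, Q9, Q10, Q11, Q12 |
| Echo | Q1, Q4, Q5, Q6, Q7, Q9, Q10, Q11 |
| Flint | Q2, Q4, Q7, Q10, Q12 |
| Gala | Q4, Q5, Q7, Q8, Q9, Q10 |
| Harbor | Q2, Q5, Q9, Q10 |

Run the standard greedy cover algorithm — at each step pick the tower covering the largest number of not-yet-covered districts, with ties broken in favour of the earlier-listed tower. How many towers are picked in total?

2

Greedy: pick Delta (covers 10 new) → pick Echo (covers 2 new). Total picks: 2.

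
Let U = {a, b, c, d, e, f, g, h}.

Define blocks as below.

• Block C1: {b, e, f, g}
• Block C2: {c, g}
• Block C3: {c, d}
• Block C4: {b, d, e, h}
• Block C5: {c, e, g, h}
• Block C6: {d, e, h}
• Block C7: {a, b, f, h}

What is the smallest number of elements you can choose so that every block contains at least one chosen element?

The 3 elements {c, e, h} hit every block.
No choice of 2 elements meets every block, so 3 is the minimum.

3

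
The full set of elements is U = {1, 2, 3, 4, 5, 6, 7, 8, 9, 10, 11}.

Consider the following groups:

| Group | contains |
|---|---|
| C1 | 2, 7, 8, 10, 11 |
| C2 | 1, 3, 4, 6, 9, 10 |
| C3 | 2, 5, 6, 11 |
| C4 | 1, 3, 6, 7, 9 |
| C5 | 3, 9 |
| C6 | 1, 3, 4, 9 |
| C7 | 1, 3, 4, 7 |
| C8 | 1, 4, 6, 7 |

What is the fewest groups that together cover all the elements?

3

Take {C1, C2, C3}. Their union is {1, 2, 3, 4, 5, 6, 7, 8, 9, 10, 11}, which is all 11 elements.
Only C3 contains 5, so C3 is forced; the remaining 7 elements need at least 2 more groups (each remaining group adds at most 5) — so at least 3 groups are needed, and 3 is optimal.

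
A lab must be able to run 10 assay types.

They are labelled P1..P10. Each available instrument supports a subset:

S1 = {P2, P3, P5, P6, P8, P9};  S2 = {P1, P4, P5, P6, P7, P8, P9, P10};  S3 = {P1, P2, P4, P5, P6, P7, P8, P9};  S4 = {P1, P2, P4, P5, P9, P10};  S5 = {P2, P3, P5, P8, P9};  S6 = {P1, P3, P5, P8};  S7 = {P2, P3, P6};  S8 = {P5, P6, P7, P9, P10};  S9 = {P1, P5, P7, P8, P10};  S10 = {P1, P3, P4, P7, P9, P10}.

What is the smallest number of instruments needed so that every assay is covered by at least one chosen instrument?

2

S3 and S10 together: S3 ∪ S10 = {P1, P2, P3, P4, P5, P6, P7, P8, P9, P10} — every assay is covered.
No single instrument has all 10 assays (the largest, S2, has 8), so 2 is optimal.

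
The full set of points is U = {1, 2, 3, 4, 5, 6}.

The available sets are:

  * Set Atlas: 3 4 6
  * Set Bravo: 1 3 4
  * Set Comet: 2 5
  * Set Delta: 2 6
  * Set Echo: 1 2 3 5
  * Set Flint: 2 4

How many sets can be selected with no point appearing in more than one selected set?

Bravo, Comet are pairwise disjoint (Bravo={1,3,4}; Comet={2,5}).
Every remaining set overlaps one of these, and no 3 of the listed sets are pairwise disjoint, so 2 is the maximum.

2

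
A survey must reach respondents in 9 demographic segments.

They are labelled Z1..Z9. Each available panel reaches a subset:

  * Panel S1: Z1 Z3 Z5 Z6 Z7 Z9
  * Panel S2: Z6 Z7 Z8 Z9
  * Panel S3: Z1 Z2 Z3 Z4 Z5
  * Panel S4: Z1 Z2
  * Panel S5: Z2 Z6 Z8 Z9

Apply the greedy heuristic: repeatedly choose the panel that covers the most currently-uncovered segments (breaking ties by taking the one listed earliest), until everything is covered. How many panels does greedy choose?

Greedy: pick S1 (covers 6 new) → pick S3 (covers 2 new) → pick S2 (covers 1 new). Total picks: 3.
(The true minimum cover uses only 2 panels, so greedy is not optimal here.)

3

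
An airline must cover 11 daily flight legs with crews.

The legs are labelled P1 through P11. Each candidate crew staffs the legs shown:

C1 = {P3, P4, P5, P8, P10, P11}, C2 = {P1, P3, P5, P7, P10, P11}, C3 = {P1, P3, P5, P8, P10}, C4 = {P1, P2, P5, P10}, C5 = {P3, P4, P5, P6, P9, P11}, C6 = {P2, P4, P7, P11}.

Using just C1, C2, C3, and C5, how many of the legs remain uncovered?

Union of C1, C2, C3, C5 = {P1, P3, P4, P5, P6, P7, P8, P9, P10, P11}.
Not covered: P2 — 1 leg.

1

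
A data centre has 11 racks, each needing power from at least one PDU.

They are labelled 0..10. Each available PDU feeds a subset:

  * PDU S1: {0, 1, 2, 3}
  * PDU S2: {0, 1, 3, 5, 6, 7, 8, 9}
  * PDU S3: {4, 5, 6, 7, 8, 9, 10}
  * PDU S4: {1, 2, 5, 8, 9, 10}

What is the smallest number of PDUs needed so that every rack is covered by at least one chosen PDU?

S1 and S3 together: S1 ∪ S3 = {0, 1, 2, 3, 4, 5, 6, 7, 8, 9, 10} — every rack is covered.
No single PDU has all 11 racks (the largest, S2, has 8), so 2 is optimal.

2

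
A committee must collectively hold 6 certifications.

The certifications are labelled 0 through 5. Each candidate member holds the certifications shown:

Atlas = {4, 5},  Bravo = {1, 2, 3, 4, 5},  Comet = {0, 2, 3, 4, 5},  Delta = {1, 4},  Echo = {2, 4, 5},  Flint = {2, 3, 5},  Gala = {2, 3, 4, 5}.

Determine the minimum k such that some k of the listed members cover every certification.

2

Take {Comet, Delta}. Their union is {0, 1, 2, 3, 4, 5}, which is all 6 certifications.
No single member has all 6 certifications (the largest, Bravo, has 5), so 2 is optimal.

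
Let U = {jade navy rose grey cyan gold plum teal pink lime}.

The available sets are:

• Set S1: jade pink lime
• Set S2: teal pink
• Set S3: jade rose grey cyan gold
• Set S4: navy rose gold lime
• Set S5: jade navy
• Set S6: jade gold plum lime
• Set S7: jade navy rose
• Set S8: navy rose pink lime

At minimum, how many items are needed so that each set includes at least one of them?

3

The 3 items {jade, rose, pink} hit every set.
No choice of 2 items meets every set, so 3 is the minimum.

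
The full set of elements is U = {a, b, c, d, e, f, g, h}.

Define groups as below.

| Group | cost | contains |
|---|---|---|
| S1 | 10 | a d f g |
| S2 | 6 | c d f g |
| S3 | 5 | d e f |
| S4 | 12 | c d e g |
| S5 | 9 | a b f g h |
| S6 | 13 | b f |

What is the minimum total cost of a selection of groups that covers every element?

20

S2, S3, S5 together cover every element (S2 ∪ S3 ∪ S5 = {a, b, c, d, e, f, g, h}); total cost 6 + 5 + 9 = 20.
No covering selection has total cost below 20.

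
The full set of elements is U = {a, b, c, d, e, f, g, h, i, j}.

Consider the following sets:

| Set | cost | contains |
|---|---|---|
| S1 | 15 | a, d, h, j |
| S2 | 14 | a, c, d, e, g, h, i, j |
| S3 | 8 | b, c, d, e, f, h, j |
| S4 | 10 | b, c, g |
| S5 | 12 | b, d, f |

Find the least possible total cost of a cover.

22

S2, S3 together cover every element (S2 ∪ S3 = {a, b, c, d, e, f, g, h, i, j}); total cost 14 + 8 = 22.
No covering selection has total cost below 22.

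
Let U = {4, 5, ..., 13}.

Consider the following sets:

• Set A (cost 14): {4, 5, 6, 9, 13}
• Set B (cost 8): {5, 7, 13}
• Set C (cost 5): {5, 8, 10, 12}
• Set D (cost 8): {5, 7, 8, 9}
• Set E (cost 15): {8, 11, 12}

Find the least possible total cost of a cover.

A, C, D, E together cover every item (A ∪ C ∪ D ∪ E = {4, 5, 6, 7, 8, 9, 10, 11, 12, 13}); total cost 14 + 5 + 8 + 15 = 42.
No covering selection has total cost below 42.

42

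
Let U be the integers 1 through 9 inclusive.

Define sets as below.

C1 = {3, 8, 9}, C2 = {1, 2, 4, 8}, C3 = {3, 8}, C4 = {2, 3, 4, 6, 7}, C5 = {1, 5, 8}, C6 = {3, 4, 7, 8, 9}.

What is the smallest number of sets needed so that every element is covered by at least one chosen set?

3

Take {C4, C5, C6}. Their union is {1, 2, 3, 4, 5, 6, 7, 8, 9}, which is all 9 elements.
Only C5 contains 5, so C5 is forced; the remaining 6 elements need at least 2 more sets (each remaining set adds at most 5) — so at least 3 sets are needed, and 3 is optimal.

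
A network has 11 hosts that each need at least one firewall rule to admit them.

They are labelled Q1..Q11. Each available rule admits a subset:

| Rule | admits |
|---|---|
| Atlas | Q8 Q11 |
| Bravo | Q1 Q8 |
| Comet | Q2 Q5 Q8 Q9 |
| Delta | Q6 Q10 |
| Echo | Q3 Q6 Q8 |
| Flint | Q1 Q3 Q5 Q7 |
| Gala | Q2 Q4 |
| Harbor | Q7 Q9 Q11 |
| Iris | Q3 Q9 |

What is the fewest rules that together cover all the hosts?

5

Take {Delta, Echo, Flint, Gala, Harbor}. Their union is {Q1, Q2, Q3, Q4, Q5, Q6, Q7, Q8, Q9, Q10, Q11}, which is all 11 hosts.
No 4 of the 9 rules cover everything (all 126 combinations miss at least one host), so 5 is optimal.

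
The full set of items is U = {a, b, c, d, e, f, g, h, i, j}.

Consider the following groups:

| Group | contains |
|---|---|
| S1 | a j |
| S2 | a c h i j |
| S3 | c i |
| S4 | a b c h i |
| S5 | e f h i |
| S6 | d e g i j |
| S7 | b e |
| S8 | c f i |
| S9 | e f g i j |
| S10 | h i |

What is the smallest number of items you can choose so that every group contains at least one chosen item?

T = {e, i, j} meets every group (each contains at least one member of T), and |T| = 3.
The groups S1, S3, S7 are pairwise disjoint, so any hitting set needs a separate item for each — at least 3. Hence 3 is optimal.

3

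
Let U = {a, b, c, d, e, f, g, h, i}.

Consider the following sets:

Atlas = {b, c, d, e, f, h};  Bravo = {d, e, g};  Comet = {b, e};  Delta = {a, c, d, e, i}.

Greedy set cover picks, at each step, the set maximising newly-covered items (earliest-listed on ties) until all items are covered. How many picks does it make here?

Greedy: pick Atlas (covers 6 new) → pick Delta (covers 2 new) → pick Bravo (covers 1 new). Total picks: 3.

3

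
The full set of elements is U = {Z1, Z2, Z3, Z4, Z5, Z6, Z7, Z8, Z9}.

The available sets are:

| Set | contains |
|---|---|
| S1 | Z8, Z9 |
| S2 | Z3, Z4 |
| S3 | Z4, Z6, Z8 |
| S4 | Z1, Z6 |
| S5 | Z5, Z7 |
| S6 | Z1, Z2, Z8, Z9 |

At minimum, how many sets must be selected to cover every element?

S2 and S3 and S5 and S6 together: S2 ∪ S3 ∪ S5 ∪ S6 = {Z1, Z2, Z3, Z4, Z5, Z6, Z7, Z8, Z9} — every element is covered.
Only S6 contains Z2, so S6 is forced; the remaining 5 elements need at least 3 more sets (each remaining set adds at most 2) — so at least 4 sets are needed, and 4 is optimal.

4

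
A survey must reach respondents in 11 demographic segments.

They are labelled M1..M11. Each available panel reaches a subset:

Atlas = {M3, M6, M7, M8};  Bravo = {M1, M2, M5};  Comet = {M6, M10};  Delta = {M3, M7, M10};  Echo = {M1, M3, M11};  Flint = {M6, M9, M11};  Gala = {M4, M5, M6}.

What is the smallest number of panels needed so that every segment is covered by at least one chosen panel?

5

Atlas and Bravo and Comet and Flint and Gala together: Atlas ∪ Bravo ∪ Comet ∪ Flint ∪ Gala = {M1, M2, M3, M4, M5, M6, M7, M8, M9, M10, M11} — every segment is covered.
No 4 of the 7 panels cover everything (all 35 combinations miss at least one segment), so 5 is optimal.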